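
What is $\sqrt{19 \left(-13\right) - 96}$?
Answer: $7 i \sqrt{7} \approx 18.52 i$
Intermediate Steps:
$\sqrt{19 \left(-13\right) - 96} = \sqrt{-247 - 96} = \sqrt{-343} = 7 i \sqrt{7}$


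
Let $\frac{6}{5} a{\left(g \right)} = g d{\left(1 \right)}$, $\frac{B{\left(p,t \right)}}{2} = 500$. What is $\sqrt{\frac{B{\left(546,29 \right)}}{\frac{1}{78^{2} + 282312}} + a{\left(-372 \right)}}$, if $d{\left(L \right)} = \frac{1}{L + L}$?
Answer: $\sqrt{288395845} \approx 16982.0$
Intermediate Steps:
$B{\left(p,t \right)} = 1000$ ($B{\left(p,t \right)} = 2 \cdot 500 = 1000$)
$d{\left(L \right)} = \frac{1}{2 L}$
$a{\left(g \right)} = \frac{5 g}{12}$ ($a{\left(g \right)} = \frac{5 g \frac{1}{2 \cdot 1}}{6} = \frac{5 g \frac{1}{2} \cdot 1}{6} = \frac{5 g \frac{1}{2}}{6} = \frac{5 \frac{g}{2}}{6} = \frac{5 g}{12}$)
$\sqrt{\frac{B{\left(546,29 \right)}}{\frac{1}{78^{2} + 282312}} + a{\left(-372 \right)}} = \sqrt{\frac{1000}{\frac{1}{78^{2} + 282312}} + \frac{5}{12} \left(-372\right)} = \sqrt{\frac{1000}{\frac{1}{6084 + 282312}} - 155} = \sqrt{\frac{1000}{\frac{1}{288396}} - 155} = \sqrt{1000 \frac{1}{\frac{1}{288396}} - 155} = \sqrt{1000 \cdot 288396 - 155} = \sqrt{288396000 - 155} = \sqrt{288395845}$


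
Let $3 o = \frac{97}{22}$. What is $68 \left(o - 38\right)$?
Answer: $- \frac{81974}{33} \approx -2484.1$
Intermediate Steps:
$o = \frac{97}{66}$ ($o = \frac{97 \cdot \frac{1}{22}}{3} = \frac{1}{3} \cdot \frac{97}{22} = \frac{97}{66} \approx 1.4697$)
$68 \left(o - 38\right) = 68 \left(\frac{97}{66} - 38\right) = 68 \left(- \frac{2411}{66}\right) = - \frac{81974}{33}$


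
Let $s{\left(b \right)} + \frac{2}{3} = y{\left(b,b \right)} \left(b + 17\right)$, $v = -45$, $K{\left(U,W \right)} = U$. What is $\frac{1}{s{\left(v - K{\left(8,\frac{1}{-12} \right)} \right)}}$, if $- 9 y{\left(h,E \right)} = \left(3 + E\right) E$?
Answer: $\frac{3}{31798} \approx 9.4346 \cdot 10^{-5}$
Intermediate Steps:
$y{\left(h,E \right)} = - \frac{E \left(3 + E\right)}{9}$ ($y{\left(h,E \right)} = - \frac{\left(3 + E\right) E}{9} = - \frac{E \left(3 + E\right)}{9}$)
$s{\left(b \right)} = - \frac{2}{3} - \frac{b \left(3 + b\right) \left(17 + b\right)}{9}$ ($s{\left(b \right)} = - \frac{2}{3} + - \frac{b \left(3 + b\right)}{9} \left(b + 17\right) = - \frac{2}{3} + - \frac{b \left(3 + b\right)}{9} \left(17 + b\right) = - \frac{2}{3} - \frac{b \left(3 + b\right) \left(17 + b\right)}{9}$)
$\frac{1}{s{\left(v - K{\left(8,\frac{1}{-12} \right)} \right)}} = \frac{1}{- \frac{2}{3} - \frac{20 \left(-45 - 8\right)^{2}}{9} - \frac{17 \left(-45 - 8\right)}{3} - \frac{\left(-45 - 8\right)^{3}}{9}} = \frac{1}{- \frac{2}{3} - \frac{20 \left(-53\right)^{2}}{9} - - \frac{901}{3} - \frac{\left(-53\right)^{3}}{9}} = \frac{1}{- \frac{2}{3} - \frac{56180}{9} + \frac{901}{3} - - \frac{148877}{9}} = \frac{1}{- \frac{2}{3} - \frac{56180}{9} + \frac{901}{3} + \frac{148877}{9}} = \frac{1}{\frac{31798}{3}} = \frac{3}{31798}$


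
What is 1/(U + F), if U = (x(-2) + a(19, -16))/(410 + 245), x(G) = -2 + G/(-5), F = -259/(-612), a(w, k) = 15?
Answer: 2004300/889229 ≈ 2.2540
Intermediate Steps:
F = 259/612 (F = -259*(-1/612) = 259/612 ≈ 0.42320)
x(G) = -2 - G/5 (x(G) = -2 + G*(-1/5) = -2 - G/5)
U = 67/3275 (U = ((-2 - 1/5*(-2)) + 15)/(410 + 245) = ((-2 + 2/5) + 15)/655 = (-8/5 + 15)*(1/655) = (67/5)*(1/655) = 67/3275 ≈ 0.020458)
1/(U + F) = 1/(67/3275 + 259/612) = 1/(889229/2004300) = 2004300/889229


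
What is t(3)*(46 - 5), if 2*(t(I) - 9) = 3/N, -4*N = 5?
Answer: 1599/5 ≈ 319.80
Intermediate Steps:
N = -5/4 (N = -¼*5 = -5/4 ≈ -1.2500)
t(I) = 39/5 (t(I) = 9 + (3/(-5/4))/2 = 9 + (3*(-⅘))/2 = 9 + (½)*(-12/5) = 9 - 6/5 = 39/5)
t(3)*(46 - 5) = 39*(46 - 5)/5 = (39/5)*41 = 1599/5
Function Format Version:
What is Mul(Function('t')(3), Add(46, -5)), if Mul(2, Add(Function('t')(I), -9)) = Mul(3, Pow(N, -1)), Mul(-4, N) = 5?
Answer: Rational(1599, 5) ≈ 319.80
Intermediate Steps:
N = Rational(-5, 4) (N = Mul(Rational(-1, 4), 5) = Rational(-5, 4) ≈ -1.2500)
Function('t')(I) = Rational(39, 5) (Function('t')(I) = Add(9, Mul(Rational(1, 2), Mul(3, Pow(Rational(-5, 4), -1)))) = Add(9, Mul(Rational(1, 2), Mul(3, Rational(-4, 5)))) = Add(9, Mul(Rational(1, 2), Rational(-12, 5))) = Add(9, Rational(-6, 5)) = Rational(39, 5))
Mul(Function('t')(3), Add(46, -5)) = Mul(Rational(39, 5), Add(46, -5)) = Mul(Rational(39, 5), 41) = Rational(1599, 5)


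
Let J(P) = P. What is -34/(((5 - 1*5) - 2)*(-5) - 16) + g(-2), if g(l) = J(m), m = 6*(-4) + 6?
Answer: -37/3 ≈ -12.333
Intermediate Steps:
m = -18 (m = -24 + 6 = -18)
g(l) = -18
-34/(((5 - 1*5) - 2)*(-5) - 16) + g(-2) = -34/(((5 - 1*5) - 2)*(-5) - 16) - 18 = -34/(((5 - 5) - 2)*(-5) - 16) - 18 = -34/((0 - 2)*(-5) - 16) - 18 = -34/(-2*(-5) - 16) - 18 = -34/(10 - 16) - 18 = -34/(-6) - 18 = -1/6*(-34) - 18 = 17/3 - 18 = -37/3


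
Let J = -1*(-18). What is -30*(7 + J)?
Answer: -750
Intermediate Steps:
J = 18
-30*(7 + J) = -30*(7 + 18) = -30*25 = -750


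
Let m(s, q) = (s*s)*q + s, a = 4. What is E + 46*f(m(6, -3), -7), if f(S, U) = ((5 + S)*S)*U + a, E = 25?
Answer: -3185659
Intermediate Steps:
m(s, q) = s + q*s² (m(s, q) = s²*q + s = q*s² + s = s + q*s²)
f(S, U) = 4 + S*U*(5 + S) (f(S, U) = ((5 + S)*S)*U + 4 = (S*(5 + S))*U + 4 = S*U*(5 + S) + 4 = 4 + S*U*(5 + S))
E + 46*f(m(6, -3), -7) = 25 + 46*(4 - 7*36*(1 - 3*6)² + 5*(6*(1 - 3*6))*(-7)) = 25 + 46*(4 - 7*36*(1 - 18)² + 5*(6*(1 - 18))*(-7)) = 25 + 46*(4 - 7*(6*(-17))² + 5*(6*(-17))*(-7)) = 25 + 46*(4 - 7*(-102)² + 5*(-102)*(-7)) = 25 + 46*(4 - 7*10404 + 3570) = 25 + 46*(4 - 72828 + 3570) = 25 + 46*(-69254) = 25 - 3185684 = -3185659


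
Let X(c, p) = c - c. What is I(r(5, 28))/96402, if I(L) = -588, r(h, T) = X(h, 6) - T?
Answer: -98/16067 ≈ -0.0060995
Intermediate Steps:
X(c, p) = 0
r(h, T) = -T (r(h, T) = 0 - T = -T)
I(r(5, 28))/96402 = -588/96402 = -588*1/96402 = -98/16067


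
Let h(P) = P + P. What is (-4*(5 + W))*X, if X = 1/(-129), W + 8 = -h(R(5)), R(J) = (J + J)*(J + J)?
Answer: -812/129 ≈ -6.2946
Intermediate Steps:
R(J) = 4*J² (R(J) = (2*J)*(2*J) = 4*J²)
h(P) = 2*P
W = -208 (W = -8 - 2*4*5² = -8 - 2*4*25 = -8 - 2*100 = -8 - 1*200 = -8 - 200 = -208)
X = -1/129 ≈ -0.0077519
(-4*(5 + W))*X = -4*(5 - 208)*(-1/129) = -4*(-203)*(-1/129) = 812*(-1/129) = -812/129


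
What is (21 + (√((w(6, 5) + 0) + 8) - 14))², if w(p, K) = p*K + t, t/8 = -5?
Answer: (7 + I*√2)² ≈ 47.0 + 19.799*I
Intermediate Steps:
t = -40 (t = 8*(-5) = -40)
w(p, K) = -40 + K*p (w(p, K) = p*K - 40 = K*p - 40 = -40 + K*p)
(21 + (√((w(6, 5) + 0) + 8) - 14))² = (21 + (√(((-40 + 5*6) + 0) + 8) - 14))² = (21 + (√(((-40 + 30) + 0) + 8) - 14))² = (21 + (√((-10 + 0) + 8) - 14))² = (21 + (√(-10 + 8) - 14))² = (21 + (√(-2) - 14))² = (21 + (I*√2 - 14))² = (21 + (-14 + I*√2))² = (7 + I*√2)²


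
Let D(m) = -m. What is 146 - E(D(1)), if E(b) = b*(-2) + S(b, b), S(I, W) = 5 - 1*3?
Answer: 142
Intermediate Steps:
S(I, W) = 2 (S(I, W) = 5 - 3 = 2)
E(b) = 2 - 2*b (E(b) = b*(-2) + 2 = -2*b + 2 = 2 - 2*b)
146 - E(D(1)) = 146 - (2 - (-2)) = 146 - (2 - 2*(-1)) = 146 - (2 + 2) = 146 - 1*4 = 146 - 4 = 142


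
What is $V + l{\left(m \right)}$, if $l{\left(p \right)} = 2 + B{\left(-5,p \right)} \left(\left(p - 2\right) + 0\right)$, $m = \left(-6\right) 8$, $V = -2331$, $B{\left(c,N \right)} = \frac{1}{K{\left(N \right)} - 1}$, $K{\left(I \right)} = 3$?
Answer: $-2354$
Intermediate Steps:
$B{\left(c,N \right)} = \frac{1}{2}$ ($B{\left(c,N \right)} = \frac{1}{3 - 1} = \frac{1}{2}$)
$m = -48$
$l{\left(p \right)} = 1 + \frac{p}{2}$ ($l{\left(p \right)} = 2 + \frac{\left(p - 2\right) + 0}{2} = 2 + \frac{\left(-2 + p\right) + 0}{2} = 2 + \frac{-2 + p}{2} = 2 + \left(-1 + \frac{p}{2}\right) = 1 + \frac{p}{2}$)
$V + l{\left(m \right)} = -2331 + \left(1 + \frac{1}{2} \left(-48\right)\right) = -2331 + \left(1 - 24\right) = -2331 - 23 = -2354$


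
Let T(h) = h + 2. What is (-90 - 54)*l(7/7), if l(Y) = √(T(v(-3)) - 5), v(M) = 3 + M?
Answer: -144*I*√3 ≈ -249.42*I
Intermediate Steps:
T(h) = 2 + h
l(Y) = I*√3 (l(Y) = √((2 + (3 - 3)) - 5) = √((2 + 0) - 5) = √(2 - 5) = √(-3) = I*√3)
(-90 - 54)*l(7/7) = (-90 - 54)*(I*√3) = -144*I*√3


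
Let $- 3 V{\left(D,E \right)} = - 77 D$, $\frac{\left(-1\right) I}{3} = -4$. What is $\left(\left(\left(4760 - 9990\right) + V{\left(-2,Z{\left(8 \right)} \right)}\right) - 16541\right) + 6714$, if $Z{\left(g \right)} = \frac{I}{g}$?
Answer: $- \frac{45325}{3} \approx -15108.0$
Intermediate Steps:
$I = 12$ ($I = \left(-3\right) \left(-4\right) = 12$)
$Z{\left(g \right)} = \frac{12}{g}$
$V{\left(D,E \right)} = \frac{77 D}{3}$ ($V{\left(D,E \right)} = - \frac{\left(-77\right) D}{3} = \frac{77 D}{3}$)
$\left(\left(\left(4760 - 9990\right) + V{\left(-2,Z{\left(8 \right)} \right)}\right) - 16541\right) + 6714 = \left(\left(\left(4760 - 9990\right) + \frac{77}{3} \left(-2\right)\right) - 16541\right) + 6714 = \left(\left(-5230 - \frac{154}{3}\right) - 16541\right) + 6714 = \left(- \frac{15844}{3} - 16541\right) + 6714 = - \frac{65467}{3} + 6714 = - \frac{45325}{3}$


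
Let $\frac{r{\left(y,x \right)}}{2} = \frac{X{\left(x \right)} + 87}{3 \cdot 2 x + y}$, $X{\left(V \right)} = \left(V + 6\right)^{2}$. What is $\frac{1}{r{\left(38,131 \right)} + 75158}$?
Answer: $\frac{103}{7745988} \approx 1.3297 \cdot 10^{-5}$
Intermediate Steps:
$X{\left(V \right)} = \left(6 + V\right)^{2}$
$r{\left(y,x \right)} = \frac{2 \left(87 + \left(6 + x\right)^{2}\right)}{y + 6 x}$ ($r{\left(y,x \right)} = 2 \frac{\left(6 + x\right)^{2} + 87}{3 \cdot 2 x + y} = 2 \frac{87 + \left(6 + x\right)^{2}}{6 x + y} = 2 \frac{87 + \left(6 + x\right)^{2}}{y + 6 x} = \frac{2 \left(87 + \left(6 + x\right)^{2}\right)}{y + 6 x}$)
$\frac{1}{r{\left(38,131 \right)} + 75158} = \frac{1}{\frac{2 \left(87 + \left(6 + 131\right)^{2}\right)}{38 + 6 \cdot 131} + 75158} = \frac{1}{\frac{2 \left(87 + 137^{2}\right)}{38 + 786} + 75158} = \frac{1}{\frac{2 \left(87 + 18769\right)}{824} + 75158} = \frac{1}{2 \cdot \frac{1}{824} \cdot 18856 + 75158} = \frac{1}{\frac{4714}{103} + 75158} = \frac{1}{\frac{7745988}{103}} = \frac{103}{7745988}$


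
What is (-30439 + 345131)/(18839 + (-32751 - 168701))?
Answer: -314692/182613 ≈ -1.7233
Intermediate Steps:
(-30439 + 345131)/(18839 + (-32751 - 168701)) = 314692/(18839 - 201452) = 314692/(-182613) = 314692*(-1/182613) = -314692/182613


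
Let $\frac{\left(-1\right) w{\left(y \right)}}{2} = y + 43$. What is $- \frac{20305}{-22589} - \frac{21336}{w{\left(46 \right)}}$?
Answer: $\frac{242786597}{2010421} \approx 120.76$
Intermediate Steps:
$w{\left(y \right)} = -86 - 2 y$ ($w{\left(y \right)} = - 2 \left(y + 43\right) = - 2 \left(43 + y\right) = -86 - 2 y$)
$- \frac{20305}{-22589} - \frac{21336}{w{\left(46 \right)}} = - \frac{20305}{-22589} - \frac{21336}{-86 - 92} = \left(-20305\right) \left(- \frac{1}{22589}\right) - \frac{21336}{-86 - 92} = \frac{20305}{22589} - \frac{21336}{-178} = \frac{20305}{22589} - - \frac{10668}{89} = \frac{20305}{22589} + \frac{10668}{89} = \frac{242786597}{2010421}$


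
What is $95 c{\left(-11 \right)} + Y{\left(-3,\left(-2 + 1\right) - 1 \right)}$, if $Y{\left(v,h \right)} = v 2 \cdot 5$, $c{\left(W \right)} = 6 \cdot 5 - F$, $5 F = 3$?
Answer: $2763$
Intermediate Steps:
$F = \frac{3}{5}$ ($F = \frac{1}{5} \cdot 3 = \frac{3}{5} \approx 0.6$)
$c{\left(W \right)} = \frac{147}{5}$ ($c{\left(W \right)} = 6 \cdot 5 - \frac{3}{5} = 30 - \frac{3}{5} = \frac{147}{5}$)
$Y{\left(v,h \right)} = 10 v$ ($Y{\left(v,h \right)} = 2 v 5 = 10 v$)
$95 c{\left(-11 \right)} + Y{\left(-3,\left(-2 + 1\right) - 1 \right)} = 95 \cdot \frac{147}{5} + 10 \left(-3\right) = 2793 - 30 = 2763$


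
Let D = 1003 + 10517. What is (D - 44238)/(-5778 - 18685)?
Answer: 32718/24463 ≈ 1.3374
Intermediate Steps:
D = 11520
(D - 44238)/(-5778 - 18685) = (11520 - 44238)/(-5778 - 18685) = -32718/(-24463) = -32718*(-1/24463) = 32718/24463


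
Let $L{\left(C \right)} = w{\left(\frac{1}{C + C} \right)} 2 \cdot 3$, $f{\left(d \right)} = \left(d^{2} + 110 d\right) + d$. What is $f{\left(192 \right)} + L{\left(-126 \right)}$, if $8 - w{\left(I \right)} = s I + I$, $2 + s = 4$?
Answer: $\frac{815137}{14} \approx 58224.0$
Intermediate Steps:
$s = 2$ ($s = -2 + 4 = 2$)
$w{\left(I \right)} = 8 - 3 I$ ($w{\left(I \right)} = 8 - \left(2 I + I\right) = 8 - 3 I$)
$f{\left(d \right)} = d^{2} + 111 d$
$L{\left(C \right)} = 48 - \frac{9}{C}$ ($L{\left(C \right)} = \left(8 - \frac{3}{C + C}\right) 2 \cdot 3 = \left(8 - \frac{3}{2 C}\right) 6 = 48 - \frac{9}{C}$)
$f{\left(192 \right)} + L{\left(-126 \right)} = 192 \left(111 + 192\right) + \left(48 - \frac{9}{-126}\right) = 192 \cdot 303 + \left(48 - - \frac{1}{14}\right) = 58176 + \left(48 + \frac{1}{14}\right) = 58176 + \frac{673}{14} = \frac{815137}{14}$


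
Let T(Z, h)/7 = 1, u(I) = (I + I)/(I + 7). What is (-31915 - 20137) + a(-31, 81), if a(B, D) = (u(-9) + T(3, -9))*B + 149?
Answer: -52399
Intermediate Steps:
u(I) = 2*I/(7 + I) (u(I) = (2*I)/(7 + I) = 2*I/(7 + I))
T(Z, h) = 7 (T(Z, h) = 7*1 = 7)
a(B, D) = 149 + 16*B (a(B, D) = (2*(-9)/(7 - 9) + 7)*B + 149 = (2*(-9)/(-2) + 7)*B + 149 = (2*(-9)*(-½) + 7)*B + 149 = (9 + 7)*B + 149 = 16*B + 149 = 149 + 16*B)
(-31915 - 20137) + a(-31, 81) = (-31915 - 20137) + (149 + 16*(-31)) = -52052 + (149 - 496) = -52052 - 347 = -52399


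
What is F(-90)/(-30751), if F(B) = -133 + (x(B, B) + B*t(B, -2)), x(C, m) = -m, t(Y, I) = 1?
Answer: 19/4393 ≈ 0.0043251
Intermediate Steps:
F(B) = -133 (F(B) = -133 + (-B + B*1) = -133 + (-B + B) = -133 + 0 = -133)
F(-90)/(-30751) = -133/(-30751) = -133*(-1/30751) = 19/4393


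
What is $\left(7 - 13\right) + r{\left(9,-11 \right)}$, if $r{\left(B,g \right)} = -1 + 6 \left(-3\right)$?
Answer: $-25$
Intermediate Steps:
$r{\left(B,g \right)} = -19$ ($r{\left(B,g \right)} = -1 - 18 = -19$)
$\left(7 - 13\right) + r{\left(9,-11 \right)} = \left(7 - 13\right) - 19 = -6 - 19 = -25$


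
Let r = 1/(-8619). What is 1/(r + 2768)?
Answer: 8619/23857391 ≈ 0.00036127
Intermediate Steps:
r = -1/8619 ≈ -0.00011602
1/(r + 2768) = 1/(-1/8619 + 2768) = 1/(23857391/8619) = 8619/23857391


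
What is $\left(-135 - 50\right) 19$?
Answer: $-3515$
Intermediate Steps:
$\left(-135 - 50\right) 19 = \left(-185\right) 19 = -3515$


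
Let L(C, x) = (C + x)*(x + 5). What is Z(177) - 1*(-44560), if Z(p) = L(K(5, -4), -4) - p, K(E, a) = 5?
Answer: 44384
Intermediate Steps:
L(C, x) = (5 + x)*(C + x) (L(C, x) = (C + x)*(5 + x) = (5 + x)*(C + x))
Z(p) = 1 - p (Z(p) = ((-4)**2 + 5*5 + 5*(-4) + 5*(-4)) - p = (16 + 25 - 20 - 20) - p = 1 - p)
Z(177) - 1*(-44560) = (1 - 1*177) - 1*(-44560) = (1 - 177) + 44560 = -176 + 44560 = 44384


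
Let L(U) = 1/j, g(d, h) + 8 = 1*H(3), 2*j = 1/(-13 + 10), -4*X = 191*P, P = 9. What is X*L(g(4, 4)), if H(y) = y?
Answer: 5157/2 ≈ 2578.5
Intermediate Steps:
X = -1719/4 (X = -191*9/4 = -¼*1719 = -1719/4 ≈ -429.75)
j = -⅙ (j = 1/(2*(-13 + 10)) = (½)/(-3) = (½)*(-⅓) = -⅙ ≈ -0.16667)
g(d, h) = -5 (g(d, h) = -8 + 1*3 = -8 + 3 = -5)
L(U) = -6 (L(U) = 1/(-⅙) = -6)
X*L(g(4, 4)) = -1719/4*(-6) = 5157/2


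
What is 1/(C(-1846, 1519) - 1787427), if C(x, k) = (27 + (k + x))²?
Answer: -1/1697427 ≈ -5.8913e-7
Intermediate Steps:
C(x, k) = (27 + k + x)²
1/(C(-1846, 1519) - 1787427) = 1/((27 + 1519 - 1846)² - 1787427) = 1/((-300)² - 1787427) = 1/(90000 - 1787427) = 1/(-1697427) = -1/1697427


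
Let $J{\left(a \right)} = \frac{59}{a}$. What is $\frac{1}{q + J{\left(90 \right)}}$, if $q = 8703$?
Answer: $\frac{90}{783329} \approx 0.00011489$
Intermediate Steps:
$\frac{1}{q + J{\left(90 \right)}} = \frac{1}{8703 + \frac{59}{90}} = \frac{1}{\frac{783329}{90}} = \frac{90}{783329}$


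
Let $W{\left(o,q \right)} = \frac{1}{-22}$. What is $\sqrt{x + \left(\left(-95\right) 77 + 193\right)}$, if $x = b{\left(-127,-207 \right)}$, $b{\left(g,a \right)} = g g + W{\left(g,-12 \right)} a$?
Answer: $\frac{\sqrt{4363942}}{22} \approx 94.955$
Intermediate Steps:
$W{\left(o,q \right)} = - \frac{1}{22}$
$b{\left(g,a \right)} = g^{2} - \frac{a}{22}$ ($b{\left(g,a \right)} = g g - \frac{a}{22} = g^{2} - \frac{a}{22}$)
$x = \frac{355045}{22}$ ($x = \left(-127\right)^{2} - - \frac{207}{22} = 16129 + \frac{207}{22} = \frac{355045}{22} \approx 16138.0$)
$\sqrt{x + \left(\left(-95\right) 77 + 193\right)} = \sqrt{\frac{355045}{22} + \left(\left(-95\right) 77 + 193\right)} = \sqrt{\frac{355045}{22} + \left(-7315 + 193\right)} = \sqrt{\frac{355045}{22} - 7122} = \sqrt{\frac{198361}{22}} = \frac{\sqrt{4363942}}{22}$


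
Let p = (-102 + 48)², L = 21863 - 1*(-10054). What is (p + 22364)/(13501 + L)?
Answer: 12640/22709 ≈ 0.55661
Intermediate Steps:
L = 31917 (L = 21863 + 10054 = 31917)
p = 2916 (p = (-54)² = 2916)
(p + 22364)/(13501 + L) = (2916 + 22364)/(13501 + 31917) = 25280/45418 = 25280*(1/45418) = 12640/22709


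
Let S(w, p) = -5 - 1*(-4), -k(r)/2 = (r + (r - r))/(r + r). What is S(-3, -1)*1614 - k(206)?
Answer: -1613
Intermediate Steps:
k(r) = -1 (k(r) = -2*(r + (r - r))/(r + r) = -2*(r + 0)/(2*r) = -2*r*1/(2*r) = -2*½ = -1)
S(w, p) = -1 (S(w, p) = -5 + 4 = -1)
S(-3, -1)*1614 - k(206) = -1*1614 - 1*(-1) = -1614 + 1 = -1613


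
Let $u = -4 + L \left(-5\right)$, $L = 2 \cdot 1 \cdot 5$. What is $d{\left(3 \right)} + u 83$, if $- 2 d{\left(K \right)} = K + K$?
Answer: $-4485$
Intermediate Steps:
$L = 10$ ($L = 2 \cdot 5 = 10$)
$u = -54$ ($u = -4 + 10 \left(-5\right) = -4 - 50 = -54$)
$d{\left(K \right)} = - K$ ($d{\left(K \right)} = - \frac{K + K}{2} = - \frac{2 K}{2} = - K$)
$d{\left(3 \right)} + u 83 = \left(-1\right) 3 - 4482 = -3 - 4482 = -4485$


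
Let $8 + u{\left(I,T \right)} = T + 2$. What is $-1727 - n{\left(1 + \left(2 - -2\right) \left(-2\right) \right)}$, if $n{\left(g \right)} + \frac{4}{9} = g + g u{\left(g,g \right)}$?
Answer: $- \frac{16295}{9} \approx -1810.6$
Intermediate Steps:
$u{\left(I,T \right)} = -6 + T$ ($u{\left(I,T \right)} = -8 + \left(T + 2\right) = -8 + \left(2 + T\right) = -6 + T$)
$n{\left(g \right)} = - \frac{4}{9} + g + g \left(-6 + g\right)$ ($n{\left(g \right)} = - \frac{4}{9} + \left(g + g \left(-6 + g\right)\right) = - \frac{4}{9} + g + g \left(-6 + g\right)$)
$-1727 - n{\left(1 + \left(2 - -2\right) \left(-2\right) \right)} = -1727 - \left(- \frac{4}{9} + \left(1 + \left(2 - -2\right) \left(-2\right)\right)^{2} - 5 \left(1 + \left(2 - -2\right) \left(-2\right)\right)\right) = -1727 - \left(- \frac{4}{9} + \left(1 + \left(2 + 2\right) \left(-2\right)\right)^{2} - 5 \left(1 + \left(2 + 2\right) \left(-2\right)\right)\right) = -1727 - \left(- \frac{4}{9} + \left(1 + 4 \left(-2\right)\right)^{2} - 5 \left(1 + 4 \left(-2\right)\right)\right) = -1727 - \left(- \frac{4}{9} + \left(1 - 8\right)^{2} - 5 \left(1 - 8\right)\right) = -1727 - \left(- \frac{4}{9} + \left(-7\right)^{2} - -35\right) = -1727 - \left(- \frac{4}{9} + 49 + 35\right) = -1727 - \frac{752}{9} = - \frac{16295}{9}$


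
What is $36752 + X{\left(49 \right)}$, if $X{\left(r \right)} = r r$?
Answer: $39153$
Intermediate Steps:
$X{\left(r \right)} = r^{2}$
$36752 + X{\left(49 \right)} = 36752 + 49^{2} = 36752 + 2401 = 39153$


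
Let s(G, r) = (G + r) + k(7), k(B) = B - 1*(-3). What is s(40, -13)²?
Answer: 1369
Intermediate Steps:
k(B) = 3 + B (k(B) = B + 3 = 3 + B)
s(G, r) = 10 + G + r (s(G, r) = (G + r) + (3 + 7) = (G + r) + 10 = 10 + G + r)
s(40, -13)² = (10 + 40 - 13)² = 37² = 1369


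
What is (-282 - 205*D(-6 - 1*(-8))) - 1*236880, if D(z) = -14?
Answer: -234292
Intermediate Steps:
(-282 - 205*D(-6 - 1*(-8))) - 1*236880 = (-282 - 205*(-14)) - 1*236880 = (-282 + 2870) - 236880 = 2588 - 236880 = -234292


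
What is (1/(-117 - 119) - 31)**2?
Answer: 53538489/55696 ≈ 961.26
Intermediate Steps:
(1/(-117 - 119) - 31)**2 = (1/(-236) - 31)**2 = (-1/236 - 31)**2 = (-7317/236)**2 = 53538489/55696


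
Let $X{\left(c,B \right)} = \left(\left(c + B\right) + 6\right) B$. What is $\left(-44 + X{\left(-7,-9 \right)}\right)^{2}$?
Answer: $2116$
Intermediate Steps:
$X{\left(c,B \right)} = B \left(6 + B + c\right)$ ($X{\left(c,B \right)} = \left(\left(B + c\right) + 6\right) B = \left(6 + B + c\right) B = B \left(6 + B + c\right)$)
$\left(-44 + X{\left(-7,-9 \right)}\right)^{2} = \left(-44 - 9 \left(6 - 9 - 7\right)\right)^{2} = \left(-44 - -90\right)^{2} = \left(-44 + 90\right)^{2} = 46^{2} = 2116$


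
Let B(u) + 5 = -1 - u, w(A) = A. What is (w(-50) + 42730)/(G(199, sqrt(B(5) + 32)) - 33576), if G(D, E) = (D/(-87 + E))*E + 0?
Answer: -721109406424/567300053989 + 49261256*sqrt(21)/567300053989 ≈ -1.2707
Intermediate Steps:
B(u) = -6 - u (B(u) = -5 + (-1 - u) = -6 - u)
G(D, E) = D*E/(-87 + E) (G(D, E) = (D/(-87 + E))*E + 0 = D*E/(-87 + E) + 0 = D*E/(-87 + E))
(w(-50) + 42730)/(G(199, sqrt(B(5) + 32)) - 33576) = (-50 + 42730)/(199*sqrt((-6 - 1*5) + 32)/(-87 + sqrt((-6 - 1*5) + 32)) - 33576) = 42680/(199*sqrt((-6 - 5) + 32)/(-87 + sqrt((-6 - 5) + 32)) - 33576) = 42680/(199*sqrt(-11 + 32)/(-87 + sqrt(-11 + 32)) - 33576) = 42680/(199*sqrt(21)/(-87 + sqrt(21)) - 33576) = 42680/(-33576 + 199*sqrt(21)/(-87 + sqrt(21)))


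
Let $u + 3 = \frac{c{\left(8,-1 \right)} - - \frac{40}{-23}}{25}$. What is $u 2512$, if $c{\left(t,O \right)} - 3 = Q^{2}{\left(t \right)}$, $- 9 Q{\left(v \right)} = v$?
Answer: $- \frac{341390848}{46575} \approx -7329.9$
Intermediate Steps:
$Q{\left(v \right)} = - \frac{v}{9}$
$c{\left(t,O \right)} = 3 + \frac{t^{2}}{81}$ ($c{\left(t,O \right)} = 3 + \left(- \frac{t}{9}\right)^{2} = 3 + \frac{t^{2}}{81}$)
$u = - \frac{135904}{46575}$ ($u = -3 + \frac{\left(3 + \frac{8^{2}}{81}\right) - - \frac{40}{-23}}{25} = -3 + \left(\left(3 + \frac{1}{81} \cdot 64\right) - \left(-40\right) \left(- \frac{1}{23}\right)\right) \frac{1}{25} = -3 + \left(\left(3 + \frac{64}{81}\right) - \frac{40}{23}\right) \frac{1}{25} = -3 + \left(\frac{307}{81} - \frac{40}{23}\right) \frac{1}{25} = -3 + \frac{3821}{1863} \cdot \frac{1}{25} = -3 + \frac{3821}{46575} = - \frac{135904}{46575} \approx -2.918$)
$u 2512 = \left(- \frac{135904}{46575}\right) 2512 = - \frac{341390848}{46575}$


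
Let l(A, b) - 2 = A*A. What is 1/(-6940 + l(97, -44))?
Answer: 1/2471 ≈ 0.00040469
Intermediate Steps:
l(A, b) = 2 + A**2 (l(A, b) = 2 + A*A = 2 + A**2)
1/(-6940 + l(97, -44)) = 1/(-6940 + (2 + 97**2)) = 1/(-6940 + (2 + 9409)) = 1/(-6940 + 9411) = 1/2471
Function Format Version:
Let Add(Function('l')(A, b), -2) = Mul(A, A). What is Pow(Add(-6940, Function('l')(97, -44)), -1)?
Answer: Rational(1, 2471) ≈ 0.00040469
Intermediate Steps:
Function('l')(A, b) = Add(2, Pow(A, 2)) (Function('l')(A, b) = Add(2, Mul(A, A)) = Add(2, Pow(A, 2)))
Pow(Add(-6940, Function('l')(97, -44)), -1) = Pow(Add(-6940, Add(2, Pow(97, 2))), -1) = Pow(Add(-6940, Add(2, 9409)), -1) = Pow(Add(-6940, 9411), -1) = Pow(2471, -1) = Rational(1, 2471)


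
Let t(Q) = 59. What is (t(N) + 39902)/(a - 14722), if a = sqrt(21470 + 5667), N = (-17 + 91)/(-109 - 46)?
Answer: -588305842/216710147 - 39961*sqrt(27137)/216710147 ≈ -2.7451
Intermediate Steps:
N = -74/155 (N = 74/(-155) = 74*(-1/155) = -74/155 ≈ -0.47742)
a = sqrt(27137) ≈ 164.73
(t(N) + 39902)/(a - 14722) = (59 + 39902)/(sqrt(27137) - 14722) = 39961/(-14722 + sqrt(27137))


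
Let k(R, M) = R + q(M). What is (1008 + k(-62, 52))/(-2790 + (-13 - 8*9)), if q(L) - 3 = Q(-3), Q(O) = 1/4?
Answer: -3797/11500 ≈ -0.33017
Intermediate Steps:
Q(O) = 1/4 (Q(O) = 1*(1/4) = 1/4)
q(L) = 13/4 (q(L) = 3 + 1/4 = 13/4)
k(R, M) = 13/4 + R (k(R, M) = R + 13/4 = 13/4 + R)
(1008 + k(-62, 52))/(-2790 + (-13 - 8*9)) = (1008 + (13/4 - 62))/(-2790 + (-13 - 8*9)) = (1008 - 235/4)/(-2790 + (-13 - 72)) = 3797/(4*(-2790 - 85)) = (3797/4)/(-2875) = (3797/4)*(-1/2875) = -3797/11500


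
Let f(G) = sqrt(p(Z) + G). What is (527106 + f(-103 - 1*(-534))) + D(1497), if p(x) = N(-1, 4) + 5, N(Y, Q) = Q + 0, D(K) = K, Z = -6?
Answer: 528603 + 2*sqrt(110) ≈ 5.2862e+5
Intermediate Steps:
N(Y, Q) = Q
p(x) = 9 (p(x) = 4 + 5 = 9)
f(G) = sqrt(9 + G)
(527106 + f(-103 - 1*(-534))) + D(1497) = (527106 + sqrt(9 + (-103 - 1*(-534)))) + 1497 = (527106 + sqrt(9 + (-103 + 534))) + 1497 = (527106 + sqrt(9 + 431)) + 1497 = (527106 + sqrt(440)) + 1497 = (527106 + 2*sqrt(110)) + 1497 = 528603 + 2*sqrt(110)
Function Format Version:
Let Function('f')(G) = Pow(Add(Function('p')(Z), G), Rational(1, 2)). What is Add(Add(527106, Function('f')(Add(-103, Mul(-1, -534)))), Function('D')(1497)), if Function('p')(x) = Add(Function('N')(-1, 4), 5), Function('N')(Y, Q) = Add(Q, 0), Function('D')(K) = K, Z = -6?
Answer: Add(528603, Mul(2, Pow(110, Rational(1, 2)))) ≈ 5.2862e+5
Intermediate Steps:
Function('N')(Y, Q) = Q
Function('p')(x) = 9 (Function('p')(x) = Add(4, 5) = 9)
Function('f')(G) = Pow(Add(9, G), Rational(1, 2))
Add(Add(527106, Function('f')(Add(-103, Mul(-1, -534)))), Function('D')(1497)) = Add(Add(527106, Pow(Add(9, Add(-103, Mul(-1, -534))), Rational(1, 2))), 1497) = Add(Add(527106, Pow(Add(9, Add(-103, 534)), Rational(1, 2))), 1497) = Add(Add(527106, Pow(Add(9, 431), Rational(1, 2))), 1497) = Add(Add(527106, Pow(440, Rational(1, 2))), 1497) = Add(Add(527106, Mul(2, Pow(110, Rational(1, 2)))), 1497) = Add(528603, Mul(2, Pow(110, Rational(1, 2))))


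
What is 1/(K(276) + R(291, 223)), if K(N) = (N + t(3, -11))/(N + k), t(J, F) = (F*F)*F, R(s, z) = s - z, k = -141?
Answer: 27/1625 ≈ 0.016615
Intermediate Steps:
t(J, F) = F³ (t(J, F) = F²*F = F³)
K(N) = (-1331 + N)/(-141 + N) (K(N) = (N + (-11)³)/(N - 141) = (N - 1331)/(-141 + N) = (-1331 + N)/(-141 + N))
1/(K(276) + R(291, 223)) = 1/((-1331 + 276)/(-141 + 276) + (291 - 1*223)) = 1/(-1055/135 + (291 - 223)) = 1/((1/135)*(-1055) + 68) = 1/(-211/27 + 68) = 1/(1625/27) = 27/1625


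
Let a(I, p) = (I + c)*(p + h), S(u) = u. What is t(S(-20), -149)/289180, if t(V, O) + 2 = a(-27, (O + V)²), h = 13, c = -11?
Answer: -542907/144590 ≈ -3.7548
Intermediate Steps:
a(I, p) = (-11 + I)*(13 + p) (a(I, p) = (I - 11)*(p + 13) = (-11 + I)*(13 + p))
t(V, O) = -496 - 38*(O + V)² (t(V, O) = -2 + (-143 - 11*(O + V)² + 13*(-27) - 27*(O + V)²) = -2 + (-143 - 11*(O + V)² - 351 - 27*(O + V)²) = -2 + (-494 - 38*(O + V)²) = -496 - 38*(O + V)²)
t(S(-20), -149)/289180 = (-496 - 38*(-149 - 20)²)/289180 = (-496 - 38*(-169)²)*(1/289180) = (-496 - 38*28561)*(1/289180) = (-496 - 1085318)*(1/289180) = -1085814*1/289180 = -542907/144590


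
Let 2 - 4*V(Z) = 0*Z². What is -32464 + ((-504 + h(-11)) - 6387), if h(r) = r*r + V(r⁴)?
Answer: -78467/2 ≈ -39234.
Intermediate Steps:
V(Z) = ½ (V(Z) = ½ - 0*Z² = ½ - ¼*0 = ½ + 0 = ½)
h(r) = ½ + r² (h(r) = r*r + ½ = r² + ½ = ½ + r²)
-32464 + ((-504 + h(-11)) - 6387) = -32464 + ((-504 + (½ + (-11)²)) - 6387) = -32464 + ((-504 + (½ + 121)) - 6387) = -32464 + ((-504 + 243/2) - 6387) = -32464 + (-765/2 - 6387) = -32464 - 13539/2 = -78467/2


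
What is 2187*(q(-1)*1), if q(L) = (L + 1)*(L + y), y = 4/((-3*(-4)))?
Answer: 0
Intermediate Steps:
y = ⅓ (y = 4/12 = 4*(1/12) = ⅓ ≈ 0.33333)
q(L) = (1 + L)*(⅓ + L) (q(L) = (L + 1)*(L + ⅓) = (1 + L)*(⅓ + L))
2187*(q(-1)*1) = 2187*((⅓ + (-1)² + (4/3)*(-1))*1) = 2187*((⅓ + 1 - 4/3)*1) = 2187*(0*1) = 2187*0 = 0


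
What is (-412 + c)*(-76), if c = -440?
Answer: 64752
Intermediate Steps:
(-412 + c)*(-76) = (-412 - 440)*(-76) = -852*(-76) = 64752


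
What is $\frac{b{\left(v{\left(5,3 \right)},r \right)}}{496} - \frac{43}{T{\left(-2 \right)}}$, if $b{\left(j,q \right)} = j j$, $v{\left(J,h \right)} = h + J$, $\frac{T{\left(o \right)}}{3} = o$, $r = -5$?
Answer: $\frac{1357}{186} \approx 7.2957$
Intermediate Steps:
$T{\left(o \right)} = 3 o$
$v{\left(J,h \right)} = J + h$
$b{\left(j,q \right)} = j^{2}$
$\frac{b{\left(v{\left(5,3 \right)},r \right)}}{496} - \frac{43}{T{\left(-2 \right)}} = \frac{\left(5 + 3\right)^{2}}{496} - \frac{43}{3 \left(-2\right)} = 8^{2} \cdot \frac{1}{496} - \frac{43}{-6} = 64 \cdot \frac{1}{496} - - \frac{43}{6} = \frac{4}{31} + \frac{43}{6} = \frac{1357}{186}$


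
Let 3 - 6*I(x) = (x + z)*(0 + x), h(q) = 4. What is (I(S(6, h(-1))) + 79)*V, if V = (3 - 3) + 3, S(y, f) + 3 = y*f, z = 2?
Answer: -3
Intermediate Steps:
S(y, f) = -3 + f*y (S(y, f) = -3 + y*f = -3 + f*y)
I(x) = ½ - x*(2 + x)/6 (I(x) = ½ - (x + 2)*(0 + x)/6 = ½ - (2 + x)*x/6 = ½ - x*(2 + x)/6)
V = 3 (V = 0 + 3 = 3)
(I(S(6, h(-1))) + 79)*V = ((½ - (-3 + 4*6)/3 - (-3 + 4*6)²/6) + 79)*3 = ((½ - (-3 + 24)/3 - (-3 + 24)²/6) + 79)*3 = ((½ - ⅓*21 - ⅙*21²) + 79)*3 = ((½ - 7 - ⅙*441) + 79)*3 = ((½ - 7 - 147/2) + 79)*3 = (-80 + 79)*3 = -1*3 = -3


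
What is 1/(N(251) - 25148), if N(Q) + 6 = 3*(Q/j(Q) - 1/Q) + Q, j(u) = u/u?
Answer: -251/6061653 ≈ -4.1408e-5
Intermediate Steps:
j(u) = 1
N(Q) = -6 - 3/Q + 4*Q (N(Q) = -6 + (3*(Q/1 - 1/Q) + Q) = -6 + (3*(Q*1 - 1/Q) + Q) = -6 + (3*(Q - 1/Q) + Q) = -6 + ((-3/Q + 3*Q) + Q) = -6 + (-3/Q + 4*Q) = -6 - 3/Q + 4*Q)
1/(N(251) - 25148) = 1/((-6 - 3/251 + 4*251) - 25148) = 1/((-6 - 3*1/251 + 1004) - 25148) = 1/((-6 - 3/251 + 1004) - 25148) = 1/(250495/251 - 25148) = 1/(-6061653/251) = -251/6061653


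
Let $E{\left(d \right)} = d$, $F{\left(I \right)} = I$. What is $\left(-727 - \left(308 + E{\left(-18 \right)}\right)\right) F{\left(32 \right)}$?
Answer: $-32544$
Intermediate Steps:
$\left(-727 - \left(308 + E{\left(-18 \right)}\right)\right) F{\left(32 \right)} = \left(-727 - 290\right) 32 = \left(-1017\right) 32 = -32544$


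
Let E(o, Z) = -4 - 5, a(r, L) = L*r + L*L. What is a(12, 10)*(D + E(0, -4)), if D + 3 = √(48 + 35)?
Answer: -2640 + 220*√83 ≈ -635.71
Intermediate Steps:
a(r, L) = L² + L*r (a(r, L) = L*r + L² = L² + L*r)
E(o, Z) = -9
D = -3 + √83 (D = -3 + √(48 + 35) = -3 + √83 ≈ 6.1104)
a(12, 10)*(D + E(0, -4)) = (10*(10 + 12))*((-3 + √83) - 9) = (10*22)*(-12 + √83) = 220*(-12 + √83) = -2640 + 220*√83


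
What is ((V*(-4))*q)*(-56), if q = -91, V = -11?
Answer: 224224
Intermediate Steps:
((V*(-4))*q)*(-56) = (-11*(-4)*(-91))*(-56) = (44*(-91))*(-56) = -4004*(-56) = 224224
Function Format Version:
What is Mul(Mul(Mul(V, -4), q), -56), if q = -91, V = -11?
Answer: 224224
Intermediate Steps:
Mul(Mul(Mul(V, -4), q), -56) = Mul(Mul(Mul(-11, -4), -91), -56) = Mul(Mul(44, -91), -56) = Mul(-4004, -56) = 224224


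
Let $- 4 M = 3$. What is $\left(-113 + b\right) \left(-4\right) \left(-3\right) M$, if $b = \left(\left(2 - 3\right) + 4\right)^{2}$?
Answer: $936$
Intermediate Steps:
$M = - \frac{3}{4}$ ($M = \left(- \frac{1}{4}\right) 3 = - \frac{3}{4} \approx -0.75$)
$b = 9$ ($b = \left(\left(2 - 3\right) + 4\right)^{2} = \left(-1 + 4\right)^{2} = 3^{2} = 9$)
$\left(-113 + b\right) \left(-4\right) \left(-3\right) M = \left(-113 + 9\right) \left(-4\right) \left(-3\right) \left(- \frac{3}{4}\right) = - 104 \cdot 12 \left(- \frac{3}{4}\right) = \left(-104\right) \left(-9\right) = 936$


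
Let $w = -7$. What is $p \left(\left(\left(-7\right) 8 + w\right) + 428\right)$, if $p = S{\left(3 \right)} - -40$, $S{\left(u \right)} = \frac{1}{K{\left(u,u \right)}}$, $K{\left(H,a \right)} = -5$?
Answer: $14527$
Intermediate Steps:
$S{\left(u \right)} = - \frac{1}{5}$ ($S{\left(u \right)} = \frac{1}{-5} = - \frac{1}{5}$)
$p = \frac{199}{5}$ ($p = - \frac{1}{5} - -40 = - \frac{1}{5} + 40 = \frac{199}{5} \approx 39.8$)
$p \left(\left(\left(-7\right) 8 + w\right) + 428\right) = \frac{199 \left(\left(\left(-7\right) 8 - 7\right) + 428\right)}{5} = \frac{199 \left(\left(-56 - 7\right) + 428\right)}{5} = \frac{199 \left(-63 + 428\right)}{5} = \frac{199}{5} \cdot 365 = 14527$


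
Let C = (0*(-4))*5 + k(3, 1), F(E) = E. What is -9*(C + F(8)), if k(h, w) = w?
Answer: -81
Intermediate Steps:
C = 1 (C = (0*(-4))*5 + 1 = 0*5 + 1 = 0 + 1 = 1)
-9*(C + F(8)) = -9*(1 + 8) = -9*9 = -81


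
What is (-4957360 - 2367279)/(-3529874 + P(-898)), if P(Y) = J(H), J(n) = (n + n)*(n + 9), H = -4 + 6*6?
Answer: 7324639/3527250 ≈ 2.0766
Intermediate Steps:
H = 32 (H = -4 + 36 = 32)
J(n) = 2*n*(9 + n) (J(n) = (2*n)*(9 + n) = 2*n*(9 + n))
P(Y) = 2624 (P(Y) = 2*32*(9 + 32) = 2*32*41 = 2624)
(-4957360 - 2367279)/(-3529874 + P(-898)) = (-4957360 - 2367279)/(-3529874 + 2624) = -7324639/(-3527250) = -7324639*(-1/3527250) = 7324639/3527250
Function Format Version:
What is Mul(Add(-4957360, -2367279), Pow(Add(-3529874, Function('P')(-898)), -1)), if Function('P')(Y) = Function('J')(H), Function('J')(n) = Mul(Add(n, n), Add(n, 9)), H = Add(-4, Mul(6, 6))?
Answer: Rational(7324639, 3527250) ≈ 2.0766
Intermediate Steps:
H = 32 (H = Add(-4, 36) = 32)
Function('J')(n) = Mul(2, n, Add(9, n)) (Function('J')(n) = Mul(Mul(2, n), Add(9, n)) = Mul(2, n, Add(9, n)))
Function('P')(Y) = 2624 (Function('P')(Y) = Mul(2, 32, Add(9, 32)) = Mul(2, 32, 41) = 2624)
Mul(Add(-4957360, -2367279), Pow(Add(-3529874, Function('P')(-898)), -1)) = Mul(Add(-4957360, -2367279), Pow(Add(-3529874, 2624), -1)) = Mul(-7324639, Pow(-3527250, -1)) = Mul(-7324639, Rational(-1, 3527250)) = Rational(7324639, 3527250)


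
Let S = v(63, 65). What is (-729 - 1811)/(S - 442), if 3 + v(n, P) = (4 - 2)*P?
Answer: 508/63 ≈ 8.0635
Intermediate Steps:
v(n, P) = -3 + 2*P (v(n, P) = -3 + (4 - 2)*P = -3 + 2*P)
S = 127 (S = -3 + 2*65 = -3 + 130 = 127)
(-729 - 1811)/(S - 442) = (-729 - 1811)/(127 - 442) = -2540/(-315) = -2540*(-1/315) = 508/63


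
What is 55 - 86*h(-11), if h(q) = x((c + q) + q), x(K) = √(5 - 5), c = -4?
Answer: 55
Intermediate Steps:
x(K) = 0 (x(K) = √0 = 0)
h(q) = 0
55 - 86*h(-11) = 55 - 86*0 = 55 + 0 = 55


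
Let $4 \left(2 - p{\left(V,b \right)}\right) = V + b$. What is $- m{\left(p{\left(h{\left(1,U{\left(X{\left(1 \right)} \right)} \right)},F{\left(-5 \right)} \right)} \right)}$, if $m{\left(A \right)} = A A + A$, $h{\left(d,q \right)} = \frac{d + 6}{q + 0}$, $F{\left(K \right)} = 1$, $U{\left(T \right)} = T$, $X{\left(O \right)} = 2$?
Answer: $- \frac{105}{64} \approx -1.6406$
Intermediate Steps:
$h{\left(d,q \right)} = \frac{6 + d}{q}$
$p{\left(V,b \right)} = 2 - \frac{V}{4} - \frac{b}{4}$ ($p{\left(V,b \right)} = 2 - \frac{V + b}{4} = 2 - \left(\frac{V}{4} + \frac{b}{4}\right) = 2 - \frac{V}{4} - \frac{b}{4}$)
$m{\left(A \right)} = A + A^{2}$ ($m{\left(A \right)} = A^{2} + A = A + A^{2}$)
$- m{\left(p{\left(h{\left(1,U{\left(X{\left(1 \right)} \right)} \right)},F{\left(-5 \right)} \right)} \right)} = - \left(2 - \frac{\frac{1}{2} \left(6 + 1\right)}{4} - \frac{1}{4}\right) \left(1 - \left(- \frac{7}{4} + \frac{6 + 1}{4 \cdot 2}\right)\right) = - \left(2 - \frac{\frac{1}{2} \cdot 7}{4} - \frac{1}{4}\right) \left(1 - \left(- \frac{7}{4} + \frac{1}{4} \cdot \frac{1}{2} \cdot 7\right)\right) = - \left(2 - \frac{7}{8} - \frac{1}{4}\right) \left(1 - - \frac{7}{8}\right) = - \frac{7 \left(1 + \frac{7}{8}\right)}{8} = - \frac{7 \cdot 15}{8 \cdot 8} = \left(-1\right) \frac{105}{64} = - \frac{105}{64}$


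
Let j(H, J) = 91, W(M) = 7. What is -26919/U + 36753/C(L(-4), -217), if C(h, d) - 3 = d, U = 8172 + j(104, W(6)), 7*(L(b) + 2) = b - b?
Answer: -309450705/1768282 ≈ -175.00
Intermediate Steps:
L(b) = -2 (L(b) = -2 + (b - b)/7 = -2 + (1/7)*0 = -2 + 0 = -2)
U = 8263 (U = 8172 + 91 = 8263)
C(h, d) = 3 + d
-26919/U + 36753/C(L(-4), -217) = -26919/8263 + 36753/(3 - 217) = -26919*1/8263 + 36753/(-214) = -26919/8263 + 36753*(-1/214) = -26919/8263 - 36753/214 = -309450705/1768282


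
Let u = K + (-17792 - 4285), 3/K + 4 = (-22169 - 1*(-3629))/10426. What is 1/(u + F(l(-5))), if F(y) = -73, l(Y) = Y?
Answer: -30122/667217939 ≈ -4.5146e-5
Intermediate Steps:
K = -15639/30122 (K = 3/(-4 + (-22169 - 1*(-3629))/10426) = 3/(-4 + (-22169 + 3629)*(1/10426)) = 3/(-4 - 18540*1/10426) = 3/(-4 - 9270/5213) = 3/(-30122/5213) = 3*(-5213/30122) = -15639/30122 ≈ -0.51919)
u = -665019033/30122 (u = -15639/30122 + (-17792 - 4285) = -15639/30122 - 22077 = -665019033/30122 ≈ -22078.)
1/(u + F(l(-5))) = 1/(-665019033/30122 - 73) = 1/(-667217939/30122) = -30122/667217939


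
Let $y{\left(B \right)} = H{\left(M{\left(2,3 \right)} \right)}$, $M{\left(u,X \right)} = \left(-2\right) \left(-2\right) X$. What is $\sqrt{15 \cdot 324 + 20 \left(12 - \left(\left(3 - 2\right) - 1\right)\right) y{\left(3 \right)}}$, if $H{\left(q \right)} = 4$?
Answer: $2 \sqrt{1455} \approx 76.289$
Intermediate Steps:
$M{\left(u,X \right)} = 4 X$
$y{\left(B \right)} = 4$
$\sqrt{15 \cdot 324 + 20 \left(12 - \left(\left(3 - 2\right) - 1\right)\right) y{\left(3 \right)}} = \sqrt{15 \cdot 324 + 20 \left(12 - \left(\left(3 - 2\right) - 1\right)\right) 4} = \sqrt{4860 + 20 \left(12 - \left(1 - 1\right)\right) 4} = \sqrt{4860 + 20 \left(12 - 0\right) 4} = \sqrt{4860 + 20 \left(12 + 0\right) 4} = \sqrt{4860 + 20 \cdot 12 \cdot 4} = \sqrt{4860 + 240 \cdot 4} = \sqrt{4860 + 960} = \sqrt{5820} = 2 \sqrt{1455}$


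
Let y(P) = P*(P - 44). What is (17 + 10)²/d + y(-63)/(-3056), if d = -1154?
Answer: -5003469/1763312 ≈ -2.8375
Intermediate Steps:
y(P) = P*(-44 + P)
(17 + 10)²/d + y(-63)/(-3056) = (17 + 10)²/(-1154) - 63*(-44 - 63)/(-3056) = 27²*(-1/1154) - 63*(-107)*(-1/3056) = 729*(-1/1154) + 6741*(-1/3056) = -729/1154 - 6741/3056 = -5003469/1763312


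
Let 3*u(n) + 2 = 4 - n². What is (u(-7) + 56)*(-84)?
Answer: -3388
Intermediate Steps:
u(n) = ⅔ - n²/3 (u(n) = -⅔ + (4 - n²)/3 = -⅔ + (4/3 - n²/3) = ⅔ - n²/3)
(u(-7) + 56)*(-84) = ((⅔ - ⅓*(-7)²) + 56)*(-84) = ((⅔ - ⅓*49) + 56)*(-84) = ((⅔ - 49/3) + 56)*(-84) = (-47/3 + 56)*(-84) = (121/3)*(-84) = -3388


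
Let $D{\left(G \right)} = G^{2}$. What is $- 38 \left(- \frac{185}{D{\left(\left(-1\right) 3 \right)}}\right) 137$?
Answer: $\frac{963110}{9} \approx 1.0701 \cdot 10^{5}$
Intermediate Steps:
$- 38 \left(- \frac{185}{D{\left(\left(-1\right) 3 \right)}}\right) 137 = - 38 \left(- \frac{185}{\left(\left(-1\right) 3\right)^{2}}\right) 137 = - 38 \left(- \frac{185}{\left(-3\right)^{2}}\right) 137 = - 38 \left(- \frac{185}{9}\right) 137 = - 38 \left(\left(-185\right) \frac{1}{9}\right) 137 = \left(-38\right) \left(- \frac{185}{9}\right) 137 = \frac{7030}{9} \cdot 137 = \frac{963110}{9}$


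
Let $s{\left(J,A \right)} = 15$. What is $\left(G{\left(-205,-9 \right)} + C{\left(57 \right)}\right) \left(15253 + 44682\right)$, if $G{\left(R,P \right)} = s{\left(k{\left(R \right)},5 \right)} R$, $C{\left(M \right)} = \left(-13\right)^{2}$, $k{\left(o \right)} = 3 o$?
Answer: $-174171110$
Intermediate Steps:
$C{\left(M \right)} = 169$
$G{\left(R,P \right)} = 15 R$
$\left(G{\left(-205,-9 \right)} + C{\left(57 \right)}\right) \left(15253 + 44682\right) = \left(15 \left(-205\right) + 169\right) \left(15253 + 44682\right) = \left(-3075 + 169\right) 59935 = \left(-2906\right) 59935 = -174171110$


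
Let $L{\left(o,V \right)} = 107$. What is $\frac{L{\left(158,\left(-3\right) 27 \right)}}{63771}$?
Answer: $\frac{107}{63771} \approx 0.0016779$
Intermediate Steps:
$\frac{L{\left(158,\left(-3\right) 27 \right)}}{63771} = \frac{107}{63771}$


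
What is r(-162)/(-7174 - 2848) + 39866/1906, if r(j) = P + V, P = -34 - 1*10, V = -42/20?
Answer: 1998124593/95509660 ≈ 20.921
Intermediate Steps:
V = -21/10 (V = -42*1/20 = -21/10 ≈ -2.1000)
P = -44 (P = -34 - 10 = -44)
r(j) = -461/10 (r(j) = -44 - 21/10 = -461/10)
r(-162)/(-7174 - 2848) + 39866/1906 = -461/(10*(-7174 - 2848)) + 39866/1906 = -461/10/(-10022) + 39866*(1/1906) = -461/10*(-1/10022) + 19933/953 = 461/100220 + 19933/953 = 1998124593/95509660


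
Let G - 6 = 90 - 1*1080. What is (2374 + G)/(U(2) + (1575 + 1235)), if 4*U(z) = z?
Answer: 2780/5621 ≈ 0.49457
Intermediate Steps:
U(z) = z/4
G = -984 (G = 6 + (90 - 1*1080) = 6 + (90 - 1080) = 6 - 990 = -984)
(2374 + G)/(U(2) + (1575 + 1235)) = (2374 - 984)/((¼)*2 + (1575 + 1235)) = 1390/(½ + 2810) = 1390/(5621/2) = 1390*(2/5621) = 2780/5621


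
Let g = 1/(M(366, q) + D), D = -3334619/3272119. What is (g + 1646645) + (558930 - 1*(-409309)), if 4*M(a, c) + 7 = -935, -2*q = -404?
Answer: 4047414949835470/1547837287 ≈ 2.6149e+6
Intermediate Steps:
q = 202 (q = -½*(-404) = 202)
M(a, c) = -471/2 (M(a, c) = -7/4 + (¼)*(-935) = -7/4 - 935/4 = -471/2)
D = -3334619/3272119 (D = -3334619*1/3272119 = -3334619/3272119 ≈ -1.0191)
g = -6544238/1547837287 (g = 1/(-471/2 - 3334619/3272119) = 1/(-1547837287/6544238) = -6544238/1547837287 ≈ -0.0042280)
(g + 1646645) + (558930 - 1*(-409309)) = (-6544238/1547837287 + 1646645) + (558930 - 1*(-409309)) = 2548738522907877/1547837287 + (558930 + 409309) = 2548738522907877/1547837287 + 968239 = 4047414949835470/1547837287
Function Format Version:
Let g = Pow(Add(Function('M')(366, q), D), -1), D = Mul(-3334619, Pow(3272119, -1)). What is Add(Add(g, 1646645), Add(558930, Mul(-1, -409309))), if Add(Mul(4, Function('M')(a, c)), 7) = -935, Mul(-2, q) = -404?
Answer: Rational(4047414949835470, 1547837287) ≈ 2.6149e+6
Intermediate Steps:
q = 202 (q = Mul(Rational(-1, 2), -404) = 202)
Function('M')(a, c) = Rational(-471, 2) (Function('M')(a, c) = Add(Rational(-7, 4), Mul(Rational(1, 4), -935)) = Add(Rational(-7, 4), Rational(-935, 4)) = Rational(-471, 2))
D = Rational(-3334619, 3272119) (D = Mul(-3334619, Rational(1, 3272119)) = Rational(-3334619, 3272119) ≈ -1.0191)
g = Rational(-6544238, 1547837287) (g = Pow(Add(Rational(-471, 2), Rational(-3334619, 3272119)), -1) = Pow(Rational(-1547837287, 6544238), -1) = Rational(-6544238, 1547837287) ≈ -0.0042280)
Add(Add(g, 1646645), Add(558930, Mul(-1, -409309))) = Add(Add(Rational(-6544238, 1547837287), 1646645), Add(558930, Mul(-1, -409309))) = Add(Rational(2548738522907877, 1547837287), Add(558930, 409309)) = Add(Rational(2548738522907877, 1547837287), 968239) = Rational(4047414949835470, 1547837287)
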